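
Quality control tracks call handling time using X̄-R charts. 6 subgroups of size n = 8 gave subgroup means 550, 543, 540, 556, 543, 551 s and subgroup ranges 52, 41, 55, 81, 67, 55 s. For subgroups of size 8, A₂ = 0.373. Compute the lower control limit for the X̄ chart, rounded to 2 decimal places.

525.35

X̄̄ = (550 + 543 + 540 + 556 + 543 + 551) / 6 = 3283.0000 / 6 = 547.1667
R̄ = (52 + 41 + 55 + 81 + 67 + 55) / 6 = 351.0000 / 6 = 58.5000
LCL = X̄̄ − A₂·R̄ = 547.1667 − 0.373 × 58.5000 = 525.3462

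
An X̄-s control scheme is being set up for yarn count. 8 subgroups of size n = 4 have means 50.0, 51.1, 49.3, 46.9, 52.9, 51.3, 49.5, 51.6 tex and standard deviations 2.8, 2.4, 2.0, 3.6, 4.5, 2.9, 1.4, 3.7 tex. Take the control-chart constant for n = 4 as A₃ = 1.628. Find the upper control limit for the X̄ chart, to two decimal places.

55.07

X̄̄ = (50.0 + 51.1 + 49.3 + 46.9 + 52.9 + 51.3 + 49.5 + 51.6) / 8 = 50.3250
s̄ = (2.8 + 2.4 + 2.0 + 3.6 + 4.5 + 2.9 + 1.4 + 3.7) / 8 = 2.9125
UCL = X̄̄ + A₃·s̄ = 50.3250 + 1.628 × 2.9125 = 55.0666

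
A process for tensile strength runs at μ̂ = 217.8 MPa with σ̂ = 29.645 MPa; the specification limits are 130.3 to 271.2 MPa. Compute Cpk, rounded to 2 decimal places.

0.60

Cpu = (USL − μ̂) / (3σ̂) = (271.2 − 217.8) / (3 × 29.645) = 0.6004; Cpl = (μ̂ − LSL) / (3σ̂) = (217.8 − 130.3) / (3 × 29.645) = 0.9839; Cpk = min(Cpu, Cpl) = 0.6004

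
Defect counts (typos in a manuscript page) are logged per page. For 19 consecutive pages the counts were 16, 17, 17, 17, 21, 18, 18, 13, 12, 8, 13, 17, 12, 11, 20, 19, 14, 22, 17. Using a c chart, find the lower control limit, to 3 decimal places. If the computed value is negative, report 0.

c̄ = (16 + 17 + 17 + 17 + 21 + 18 + 18 + 13 + 12 + 8 + 13 + 17 + 12 + 11 + 20 + 19 + 14 + 22 + 17) / 19 = 302 / 19 = 15.8947
LCL = c̄ − 3√c̄ = 15.8947 − 3 × 3.9868 = 3.9343

3.934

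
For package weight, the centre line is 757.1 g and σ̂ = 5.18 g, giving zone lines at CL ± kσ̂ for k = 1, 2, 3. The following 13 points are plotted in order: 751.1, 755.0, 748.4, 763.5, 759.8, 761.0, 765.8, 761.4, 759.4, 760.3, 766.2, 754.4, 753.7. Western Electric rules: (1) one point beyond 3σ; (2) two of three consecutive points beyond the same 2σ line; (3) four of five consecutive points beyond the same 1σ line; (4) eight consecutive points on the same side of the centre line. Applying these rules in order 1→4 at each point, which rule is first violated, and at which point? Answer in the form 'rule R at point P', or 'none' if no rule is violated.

Zone of each point (C = within 1σ̂, B = 1σ̂–2σ̂, A = 2σ̂–3σ̂, * = beyond 3σ̂; sign = side of CL): 1:-B, 2:-C, 3:-B, 4:+B, 5:+C, 6:+C, 7:+B, 8:+C, 9:+C, 10:+C, 11:+B, 12:-C, 13:-C
Rule 4 (eight consecutive points on the same side of the centre line) is satisfied at point 11.

rule 4 at point 11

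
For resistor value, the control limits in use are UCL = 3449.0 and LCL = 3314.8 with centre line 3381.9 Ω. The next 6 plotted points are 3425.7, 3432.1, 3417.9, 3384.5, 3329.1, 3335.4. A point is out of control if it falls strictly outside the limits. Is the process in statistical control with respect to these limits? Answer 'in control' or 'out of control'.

All 6 points lie within [3314.8, 3449.0].

in control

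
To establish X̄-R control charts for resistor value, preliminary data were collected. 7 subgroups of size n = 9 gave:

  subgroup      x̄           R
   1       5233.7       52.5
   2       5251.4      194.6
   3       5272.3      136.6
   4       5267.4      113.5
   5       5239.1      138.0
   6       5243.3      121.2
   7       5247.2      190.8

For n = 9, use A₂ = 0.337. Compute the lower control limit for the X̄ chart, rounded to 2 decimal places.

5205.03

X̄̄ = (5233.7 + 5251.4 + 5272.3 + 5267.4 + 5239.1 + 5243.3 + 5247.2) / 7 = 36754.4000 / 7 = 5250.6286
R̄ = (52.5 + 194.6 + 136.6 + 113.5 + 138.0 + 121.2 + 190.8) / 7 = 947.2000 / 7 = 135.3143
LCL = X̄̄ − A₂·R̄ = 5250.6286 − 0.337 × 135.3143 = 5205.0277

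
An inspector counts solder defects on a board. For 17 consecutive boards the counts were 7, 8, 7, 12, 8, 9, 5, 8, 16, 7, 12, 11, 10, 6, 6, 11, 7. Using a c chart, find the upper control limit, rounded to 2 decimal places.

17.73

c̄ = (7 + 8 + 7 + 12 + 8 + 9 + 5 + 8 + 16 + 7 + 12 + 11 + 10 + 6 + 6 + 11 + 7) / 17 = 150 / 17 = 8.8235
UCL = c̄ + 3√c̄ = 8.8235 + 3 × √8.8235 = 8.8235 + 3 × 2.9704 = 17.7349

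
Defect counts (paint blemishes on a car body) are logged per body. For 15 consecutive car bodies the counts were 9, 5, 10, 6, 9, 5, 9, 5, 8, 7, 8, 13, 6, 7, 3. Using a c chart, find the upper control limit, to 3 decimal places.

c̄ = (9 + 5 + 10 + 6 + 9 + 5 + 9 + 5 + 8 + 7 + 8 + 13 + 6 + 7 + 3) / 15 = 110 / 15 = 7.3333
UCL = c̄ + 3√c̄ = 7.3333 + 3 × √7.3333 = 7.3333 + 3 × 2.7080 = 15.4574

15.457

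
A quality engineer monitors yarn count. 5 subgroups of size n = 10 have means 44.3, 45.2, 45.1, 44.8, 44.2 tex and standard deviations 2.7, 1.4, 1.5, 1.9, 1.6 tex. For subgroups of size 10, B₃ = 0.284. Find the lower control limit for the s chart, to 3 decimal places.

0.517

s̄ = (2.7 + 1.4 + 1.5 + 1.9 + 1.6) / 5 = 1.8200
LCL_s = B₃·s̄ = 0.284 × 1.8200 = 0.5169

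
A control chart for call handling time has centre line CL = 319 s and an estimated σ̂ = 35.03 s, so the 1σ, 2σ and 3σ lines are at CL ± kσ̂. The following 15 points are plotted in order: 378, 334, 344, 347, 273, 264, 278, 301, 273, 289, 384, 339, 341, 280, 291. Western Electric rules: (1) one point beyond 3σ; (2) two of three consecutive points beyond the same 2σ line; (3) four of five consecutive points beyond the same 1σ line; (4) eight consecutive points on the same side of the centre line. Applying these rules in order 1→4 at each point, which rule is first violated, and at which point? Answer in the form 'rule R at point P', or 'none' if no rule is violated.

rule 3 at point 9

Zone of each point (C = within 1σ̂, B = 1σ̂–2σ̂, A = 2σ̂–3σ̂, * = beyond 3σ̂; sign = side of CL): 1:+B, 2:+C, 3:+C, 4:+C, 5:-B, 6:-B, 7:-B, 8:-C, 9:-B, 10:-C, 11:+B, 12:+C, 13:+C, 14:-B, 15:-C
Rule 3 (four of five consecutive points beyond the same 1σ limit) is satisfied at point 9.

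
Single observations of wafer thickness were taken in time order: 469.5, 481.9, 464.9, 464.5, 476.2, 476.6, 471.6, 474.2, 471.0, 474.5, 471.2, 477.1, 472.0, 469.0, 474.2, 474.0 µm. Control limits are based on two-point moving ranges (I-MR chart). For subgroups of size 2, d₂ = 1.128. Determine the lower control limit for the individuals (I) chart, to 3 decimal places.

X̄ = (469.5 + 481.9 + 464.9 + 464.5 + 476.2 + 476.6 + 471.6 + 474.2 + 471.0 + 474.5 + 471.2 + 477.1 + 472.0 + 469.0 + 474.2 + 474.0) / 16 = 472.6500
Moving ranges: 12.4, 17.0, 0.4, 11.7, 0.4, 5.0, 2.6, 3.2, 3.5, 3.3, 5.9, 5.1, 3.0, 5.2, 0.2; M̄R̄ = 78.9000 / 15 = 5.2600
LCL = X̄ − 3·M̄R̄/d₂ = 472.6500 − 3 × 5.2600 / 1.128 = 458.6606

458.661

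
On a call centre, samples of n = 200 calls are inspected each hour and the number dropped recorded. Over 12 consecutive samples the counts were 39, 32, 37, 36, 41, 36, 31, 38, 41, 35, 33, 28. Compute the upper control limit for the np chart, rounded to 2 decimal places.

p̄ = Σdᵢ / (k·n) = 427 / (12 × 200) = 0.17792
UCL = np̄ + 3·√(np̄(1−p̄)) = 35.5833 + 3 × √(35.5833×0.82208) = 35.5833 + 3 × 5.4086 = 51.8090

51.81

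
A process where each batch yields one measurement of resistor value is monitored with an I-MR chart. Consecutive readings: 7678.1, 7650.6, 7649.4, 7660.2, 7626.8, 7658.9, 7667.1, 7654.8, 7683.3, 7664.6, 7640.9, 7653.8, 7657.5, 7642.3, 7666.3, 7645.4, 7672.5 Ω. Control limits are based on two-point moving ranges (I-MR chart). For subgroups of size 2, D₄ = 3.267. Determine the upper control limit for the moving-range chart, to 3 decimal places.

Moving ranges: 27.5, 1.2, 10.8, 33.4, 32.1, 8.2, 12.3, 28.5, 18.7, 23.7, 12.9, 3.7, 15.2, 24.0, 20.9, 27.1; M̄R̄ = 300.2000 / 16 = 18.7625
UCL_MR = D₄·M̄R̄ = 3.267 × 18.7625 = 61.2971

61.297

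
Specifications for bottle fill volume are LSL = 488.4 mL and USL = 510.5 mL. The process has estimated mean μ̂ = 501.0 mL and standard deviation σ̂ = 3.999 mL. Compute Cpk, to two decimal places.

0.79

Cpu = (USL − μ̂) / (3σ̂) = (510.5 − 501.0) / (3 × 3.999) = 0.7919; Cpl = (μ̂ − LSL) / (3σ̂) = (501.0 − 488.4) / (3 × 3.999) = 1.0503; Cpk = min(Cpu, Cpl) = 0.7919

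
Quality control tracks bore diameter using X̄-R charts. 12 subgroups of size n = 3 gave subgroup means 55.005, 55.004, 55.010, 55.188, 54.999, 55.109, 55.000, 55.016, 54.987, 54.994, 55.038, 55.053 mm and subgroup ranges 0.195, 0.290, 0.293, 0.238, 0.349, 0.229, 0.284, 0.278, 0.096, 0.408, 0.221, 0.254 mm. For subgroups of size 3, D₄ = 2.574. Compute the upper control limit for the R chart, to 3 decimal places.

0.672

R̄ = (0.195 + 0.290 + 0.293 + 0.238 + 0.349 + 0.229 + 0.284 + 0.278 + 0.096 + 0.408 + 0.221 + 0.254) / 12 = 3.1350 / 12 = 0.2612
UCL_R = D₄·R̄ = 2.574 × 0.2612 = 0.6725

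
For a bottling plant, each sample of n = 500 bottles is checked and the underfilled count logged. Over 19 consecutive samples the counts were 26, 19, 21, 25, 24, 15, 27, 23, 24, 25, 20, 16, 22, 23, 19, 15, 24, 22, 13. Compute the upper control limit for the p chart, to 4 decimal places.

p̄ = Σdᵢ / (k·n) = 403 / (19 × 500) = 0.04242
UCL = p̄ + 3·√(p̄(1−p̄)/n) = 0.04242 + 3 × √(0.04242×0.95758/500) = 0.04242 + 3 × 0.00901 = 0.06946

0.0695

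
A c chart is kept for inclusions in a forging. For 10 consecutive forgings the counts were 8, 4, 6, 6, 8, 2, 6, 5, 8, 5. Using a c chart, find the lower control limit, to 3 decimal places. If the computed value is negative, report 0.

c̄ = (8 + 4 + 6 + 6 + 8 + 2 + 6 + 5 + 8 + 5) / 10 = 58 / 10 = 5.8000
LCL = c̄ − 3√c̄ = 5.8000 − 3 × 2.4083 = -1.4250 → 0 (cannot be negative)

0.000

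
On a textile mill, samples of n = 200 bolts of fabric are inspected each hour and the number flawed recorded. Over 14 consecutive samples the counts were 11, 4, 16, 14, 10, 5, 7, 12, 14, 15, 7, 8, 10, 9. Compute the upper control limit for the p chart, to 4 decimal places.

p̄ = Σdᵢ / (k·n) = 142 / (14 × 200) = 0.05071
UCL = p̄ + 3·√(p̄(1−p̄)/n) = 0.05071 + 3 × √(0.05071×0.94929/200) = 0.05071 + 3 × 0.01551 = 0.09726

0.0973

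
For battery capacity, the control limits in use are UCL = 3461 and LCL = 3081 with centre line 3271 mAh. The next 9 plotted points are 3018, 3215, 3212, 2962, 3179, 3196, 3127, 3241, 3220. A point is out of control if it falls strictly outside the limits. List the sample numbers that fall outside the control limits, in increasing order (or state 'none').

Compare each point to [3081, 3461]: sample 1 = 3018 < LCL; sample 4 = 2962 < LCL.

1, 4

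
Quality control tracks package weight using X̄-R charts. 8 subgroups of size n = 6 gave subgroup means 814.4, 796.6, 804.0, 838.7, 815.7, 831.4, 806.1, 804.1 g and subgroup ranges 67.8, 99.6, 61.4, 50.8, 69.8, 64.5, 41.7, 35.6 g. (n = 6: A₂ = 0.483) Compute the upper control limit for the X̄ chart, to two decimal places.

843.53

X̄̄ = (814.4 + 796.6 + 804.0 + 838.7 + 815.7 + 831.4 + 806.1 + 804.1) / 8 = 6511.0000 / 8 = 813.8750
R̄ = (67.8 + 99.6 + 61.4 + 50.8 + 69.8 + 64.5 + 41.7 + 35.6) / 8 = 491.2000 / 8 = 61.4000
UCL = X̄̄ + A₂·R̄ = 813.8750 + 0.483 × 61.4000 = 843.5312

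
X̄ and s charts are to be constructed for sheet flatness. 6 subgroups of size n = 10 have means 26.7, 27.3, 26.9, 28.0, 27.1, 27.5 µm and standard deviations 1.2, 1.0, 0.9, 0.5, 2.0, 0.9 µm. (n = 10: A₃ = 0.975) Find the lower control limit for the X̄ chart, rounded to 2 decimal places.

26.19

X̄̄ = (26.7 + 27.3 + 26.9 + 28.0 + 27.1 + 27.5) / 6 = 27.2500
s̄ = (1.2 + 1.0 + 0.9 + 0.5 + 2.0 + 0.9) / 6 = 1.0833
LCL = X̄̄ − A₃·s̄ = 27.2500 − 0.975 × 1.0833 = 26.1938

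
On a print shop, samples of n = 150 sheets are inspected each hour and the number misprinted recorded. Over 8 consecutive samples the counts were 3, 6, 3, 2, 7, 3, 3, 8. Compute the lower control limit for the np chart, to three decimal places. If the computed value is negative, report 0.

p̄ = Σdᵢ / (k·n) = 35 / (8 × 150) = 0.02917
LCL = np̄ − 3·√(np̄(1−p̄)) = 4.3750 − 3 × 2.0609 = -1.8078 → 0 (negative, so LCL = 0)

0.000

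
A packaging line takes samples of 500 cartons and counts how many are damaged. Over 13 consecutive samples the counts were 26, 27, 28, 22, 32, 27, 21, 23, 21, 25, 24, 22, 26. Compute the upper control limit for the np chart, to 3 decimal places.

39.522

p̄ = Σdᵢ / (k·n) = 324 / (13 × 500) = 0.04985
UCL = np̄ + 3·√(np̄(1−p̄)) = 24.9231 + 3 × √(24.9231×0.95015) = 24.9231 + 3 × 4.8663 = 39.5219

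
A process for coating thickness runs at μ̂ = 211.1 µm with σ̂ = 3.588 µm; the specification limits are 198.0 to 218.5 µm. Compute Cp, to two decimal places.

Cp = (USL − LSL) / (6σ̂) = (218.5 − 198.0) / (6 × 3.588) = 20.5000 / 21.5280 = 0.9522

0.95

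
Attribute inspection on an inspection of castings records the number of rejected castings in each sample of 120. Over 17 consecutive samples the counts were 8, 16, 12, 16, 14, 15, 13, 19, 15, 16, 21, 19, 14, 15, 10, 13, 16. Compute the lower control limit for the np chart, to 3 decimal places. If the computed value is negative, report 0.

4.010

p̄ = Σdᵢ / (k·n) = 252 / (17 × 120) = 0.12353
LCL = np̄ − 3·√(np̄(1−p̄)) = 14.8235 − 3 × 3.6045 = 4.0100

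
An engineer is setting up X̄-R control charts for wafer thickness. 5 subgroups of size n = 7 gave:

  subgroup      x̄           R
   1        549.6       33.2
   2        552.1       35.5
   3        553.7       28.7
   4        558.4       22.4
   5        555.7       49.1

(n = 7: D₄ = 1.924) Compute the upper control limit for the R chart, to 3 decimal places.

64.993

R̄ = (33.2 + 35.5 + 28.7 + 22.4 + 49.1) / 5 = 168.9000 / 5 = 33.7800
UCL_R = D₄·R̄ = 1.924 × 33.7800 = 64.9927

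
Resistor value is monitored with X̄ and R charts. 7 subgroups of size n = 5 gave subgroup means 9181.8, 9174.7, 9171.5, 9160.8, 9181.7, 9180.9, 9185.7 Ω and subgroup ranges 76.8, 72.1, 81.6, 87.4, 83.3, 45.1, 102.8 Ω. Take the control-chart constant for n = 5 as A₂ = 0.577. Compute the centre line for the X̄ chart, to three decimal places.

X̄̄ = (9181.8 + 9174.7 + 9171.5 + 9160.8 + 9181.7 + 9180.9 + 9185.7) / 7 = 64237.1000 / 7 = 9176.7286
CL = X̄̄ = 9176.7286

9176.729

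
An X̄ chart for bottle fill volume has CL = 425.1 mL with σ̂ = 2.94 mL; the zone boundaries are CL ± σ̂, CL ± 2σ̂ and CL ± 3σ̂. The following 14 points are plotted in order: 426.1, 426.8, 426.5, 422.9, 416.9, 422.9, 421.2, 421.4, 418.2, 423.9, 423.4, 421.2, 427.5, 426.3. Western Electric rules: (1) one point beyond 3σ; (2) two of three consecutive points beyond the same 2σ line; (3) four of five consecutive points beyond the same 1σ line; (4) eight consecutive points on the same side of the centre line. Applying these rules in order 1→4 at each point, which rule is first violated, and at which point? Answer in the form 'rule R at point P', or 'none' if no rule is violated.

Zone of each point (C = within 1σ̂, B = 1σ̂–2σ̂, A = 2σ̂–3σ̂, * = beyond 3σ̂; sign = side of CL): 1:+C, 2:+C, 3:+C, 4:-C, 5:-A, 6:-C, 7:-B, 8:-B, 9:-A, 10:-C, 11:-C, 12:-B, 13:+C, 14:+C
Rule 3 (four of five consecutive points beyond the same 1σ limit) is satisfied at point 9.

rule 3 at point 9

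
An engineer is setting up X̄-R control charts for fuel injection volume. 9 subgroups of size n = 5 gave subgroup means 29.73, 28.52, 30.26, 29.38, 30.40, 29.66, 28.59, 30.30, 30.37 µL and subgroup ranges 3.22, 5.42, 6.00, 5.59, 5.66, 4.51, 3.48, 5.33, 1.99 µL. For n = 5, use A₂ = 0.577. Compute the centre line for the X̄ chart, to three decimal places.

X̄̄ = (29.73 + 28.52 + 30.26 + 29.38 + 30.40 + 29.66 + 28.59 + 30.30 + 30.37) / 9 = 267.2100 / 9 = 29.6900
CL = X̄̄ = 29.6900

29.690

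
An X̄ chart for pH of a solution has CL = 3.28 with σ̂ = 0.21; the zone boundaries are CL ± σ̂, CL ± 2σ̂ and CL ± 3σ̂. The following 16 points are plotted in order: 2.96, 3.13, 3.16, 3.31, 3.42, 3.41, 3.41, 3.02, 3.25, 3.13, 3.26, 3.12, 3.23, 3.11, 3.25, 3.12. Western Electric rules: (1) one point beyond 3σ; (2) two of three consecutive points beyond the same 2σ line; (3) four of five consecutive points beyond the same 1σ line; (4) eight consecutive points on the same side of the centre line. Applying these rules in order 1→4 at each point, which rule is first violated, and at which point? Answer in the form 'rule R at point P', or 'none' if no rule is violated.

Zone of each point (C = within 1σ̂, B = 1σ̂–2σ̂, A = 2σ̂–3σ̂, * = beyond 3σ̂; sign = side of CL): 1:-B, 2:-C, 3:-C, 4:+C, 5:+C, 6:+C, 7:+C, 8:-B, 9:-C, 10:-C, 11:-C, 12:-C, 13:-C, 14:-C, 15:-C, 16:-C
Rule 4 (eight consecutive points on the same side of the centre line) is satisfied at point 15.

rule 4 at point 15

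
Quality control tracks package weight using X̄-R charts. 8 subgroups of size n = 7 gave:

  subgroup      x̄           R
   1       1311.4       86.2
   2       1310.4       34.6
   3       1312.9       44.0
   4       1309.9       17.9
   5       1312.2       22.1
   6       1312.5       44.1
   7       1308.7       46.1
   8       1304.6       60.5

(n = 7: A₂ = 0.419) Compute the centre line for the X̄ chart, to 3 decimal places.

X̄̄ = (1311.4 + 1310.4 + 1312.9 + 1309.9 + 1312.2 + 1312.5 + 1308.7 + 1304.6) / 8 = 10482.6000 / 8 = 1310.3250
CL = X̄̄ = 1310.3250

1310.325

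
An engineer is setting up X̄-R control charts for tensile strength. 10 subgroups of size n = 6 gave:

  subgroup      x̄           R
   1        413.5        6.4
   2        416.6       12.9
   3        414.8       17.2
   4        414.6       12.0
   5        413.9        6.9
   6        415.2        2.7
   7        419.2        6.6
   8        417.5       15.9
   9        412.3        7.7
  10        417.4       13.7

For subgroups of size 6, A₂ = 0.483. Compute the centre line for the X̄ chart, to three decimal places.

X̄̄ = (413.5 + 416.6 + 414.8 + 414.6 + 413.9 + 415.2 + 419.2 + 417.5 + 412.3 + 417.4) / 10 = 4155.0000 / 10 = 415.5000
CL = X̄̄ = 415.5000

415.500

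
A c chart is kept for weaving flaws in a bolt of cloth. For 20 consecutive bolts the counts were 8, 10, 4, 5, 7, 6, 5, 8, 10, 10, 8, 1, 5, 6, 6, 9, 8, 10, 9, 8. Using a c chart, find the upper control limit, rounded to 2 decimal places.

15.17

c̄ = (8 + 10 + 4 + 5 + 7 + 6 + 5 + 8 + 10 + 10 + 8 + 1 + 5 + 6 + 6 + 9 + 8 + 10 + 9 + 8) / 20 = 143 / 20 = 7.1500
UCL = c̄ + 3√c̄ = 7.1500 + 3 × √7.1500 = 7.1500 + 3 × 2.6739 = 15.1718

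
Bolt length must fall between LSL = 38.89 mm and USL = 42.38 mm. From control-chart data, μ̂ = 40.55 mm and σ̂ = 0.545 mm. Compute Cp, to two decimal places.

1.07

Cp = (USL − LSL) / (6σ̂) = (42.38 − 38.89) / (6 × 0.545) = 3.4900 / 3.2700 = 1.0673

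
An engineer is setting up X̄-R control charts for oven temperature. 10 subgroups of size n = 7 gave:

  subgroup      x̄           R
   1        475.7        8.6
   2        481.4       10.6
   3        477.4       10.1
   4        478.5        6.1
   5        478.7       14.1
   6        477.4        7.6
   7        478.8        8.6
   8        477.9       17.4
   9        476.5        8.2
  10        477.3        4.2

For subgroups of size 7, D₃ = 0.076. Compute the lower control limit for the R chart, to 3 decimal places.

0.726

R̄ = (8.6 + 10.6 + 10.1 + 6.1 + 14.1 + 7.6 + 8.6 + 17.4 + 8.2 + 4.2) / 10 = 95.5000 / 10 = 9.5500
LCL_R = D₃·R̄ = 0.076 × 9.5500 = 0.7258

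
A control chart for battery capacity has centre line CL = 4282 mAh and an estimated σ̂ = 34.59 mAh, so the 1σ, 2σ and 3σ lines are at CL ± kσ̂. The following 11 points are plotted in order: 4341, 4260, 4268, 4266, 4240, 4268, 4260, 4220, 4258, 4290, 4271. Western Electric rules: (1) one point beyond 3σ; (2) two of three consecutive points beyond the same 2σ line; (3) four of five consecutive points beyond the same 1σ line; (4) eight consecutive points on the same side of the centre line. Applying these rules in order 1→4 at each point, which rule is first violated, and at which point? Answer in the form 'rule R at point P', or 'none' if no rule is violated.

Zone of each point (C = within 1σ̂, B = 1σ̂–2σ̂, A = 2σ̂–3σ̂, * = beyond 3σ̂; sign = side of CL): 1:+B, 2:-C, 3:-C, 4:-C, 5:-B, 6:-C, 7:-C, 8:-B, 9:-C, 10:+C, 11:-C
Rule 4 (eight consecutive points on the same side of the centre line) is satisfied at point 9.

rule 4 at point 9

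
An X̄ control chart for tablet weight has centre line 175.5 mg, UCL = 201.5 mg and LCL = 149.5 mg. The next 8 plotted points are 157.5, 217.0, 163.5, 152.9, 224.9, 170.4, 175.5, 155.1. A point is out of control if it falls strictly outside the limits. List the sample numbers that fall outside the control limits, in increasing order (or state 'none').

Compare each point to [149.5, 201.5]: sample 2 = 217.0 > UCL; sample 5 = 224.9 > UCL.

2, 5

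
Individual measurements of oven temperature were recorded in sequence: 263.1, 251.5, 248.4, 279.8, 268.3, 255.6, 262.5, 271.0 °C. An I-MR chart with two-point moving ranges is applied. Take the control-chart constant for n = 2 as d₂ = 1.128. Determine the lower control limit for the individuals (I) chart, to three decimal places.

X̄ = (263.1 + 251.5 + 248.4 + 279.8 + 268.3 + 255.6 + 262.5 + 271.0) / 8 = 262.5250
Moving ranges: 11.6, 3.1, 31.4, 11.5, 12.7, 6.9, 8.5; M̄R̄ = 85.7000 / 7 = 12.2429
LCL = X̄ − 3·M̄R̄/d₂ = 262.5250 − 3 × 12.2429 / 1.128 = 229.9642

229.964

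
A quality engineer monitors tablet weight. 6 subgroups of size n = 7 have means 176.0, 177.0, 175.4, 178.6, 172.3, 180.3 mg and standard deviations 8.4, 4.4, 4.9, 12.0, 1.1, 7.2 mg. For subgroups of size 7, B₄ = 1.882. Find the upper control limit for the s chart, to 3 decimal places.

11.919

s̄ = (8.4 + 4.4 + 4.9 + 12.0 + 1.1 + 7.2) / 6 = 6.3333
UCL_s = B₄·s̄ = 1.882 × 6.3333 = 11.9193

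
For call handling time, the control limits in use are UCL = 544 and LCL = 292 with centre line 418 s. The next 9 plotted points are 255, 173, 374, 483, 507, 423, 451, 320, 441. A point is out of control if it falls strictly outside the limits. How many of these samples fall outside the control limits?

Compare each point to [292, 544]: sample 1 = 255 < LCL; sample 2 = 173 < LCL.

2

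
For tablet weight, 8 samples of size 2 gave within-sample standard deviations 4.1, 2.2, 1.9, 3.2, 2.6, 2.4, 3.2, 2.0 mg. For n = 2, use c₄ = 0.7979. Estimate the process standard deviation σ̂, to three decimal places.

3.384

s̄ = (4.1 + 2.2 + 1.9 + 3.2 + 2.6 + 2.4 + 3.2 + 2.0) / 8 = 2.7000
σ̂ = s̄ / c₄ = 2.7000 / 0.7979 = 3.3839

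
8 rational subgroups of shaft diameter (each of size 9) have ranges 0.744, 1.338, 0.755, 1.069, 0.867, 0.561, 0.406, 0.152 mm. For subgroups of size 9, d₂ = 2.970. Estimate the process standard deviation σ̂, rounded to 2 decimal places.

0.25

R̄ = (0.744 + 1.338 + 0.755 + 1.069 + 0.867 + 0.561 + 0.406 + 0.152) / 8 = 0.7365
σ̂ = R̄ / d₂ = 0.7365 / 2.970 = 0.2480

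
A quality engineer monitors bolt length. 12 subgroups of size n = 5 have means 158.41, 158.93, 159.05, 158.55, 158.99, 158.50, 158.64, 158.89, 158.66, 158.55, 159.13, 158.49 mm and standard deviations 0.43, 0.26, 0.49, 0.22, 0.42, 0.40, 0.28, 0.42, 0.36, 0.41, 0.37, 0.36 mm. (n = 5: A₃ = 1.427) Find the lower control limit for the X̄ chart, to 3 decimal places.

X̄̄ = (158.41 + 158.93 + 159.05 + 158.55 + 158.99 + 158.50 + 158.64 + 158.89 + 158.66 + 158.55 + 159.13 + 158.49) / 12 = 158.7325
s̄ = (0.43 + 0.26 + 0.49 + 0.22 + 0.42 + 0.40 + 0.28 + 0.42 + 0.36 + 0.41 + 0.37 + 0.36) / 12 = 0.3683
LCL = X̄̄ − A₃·s̄ = 158.7325 − 1.427 × 0.3683 = 158.2069

158.207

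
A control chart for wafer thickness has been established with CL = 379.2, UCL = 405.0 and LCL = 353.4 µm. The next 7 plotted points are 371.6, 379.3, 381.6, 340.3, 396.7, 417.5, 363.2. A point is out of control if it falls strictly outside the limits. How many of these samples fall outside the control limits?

Compare each point to [353.4, 405.0]: sample 4 = 340.3 < LCL; sample 6 = 417.5 > UCL.

2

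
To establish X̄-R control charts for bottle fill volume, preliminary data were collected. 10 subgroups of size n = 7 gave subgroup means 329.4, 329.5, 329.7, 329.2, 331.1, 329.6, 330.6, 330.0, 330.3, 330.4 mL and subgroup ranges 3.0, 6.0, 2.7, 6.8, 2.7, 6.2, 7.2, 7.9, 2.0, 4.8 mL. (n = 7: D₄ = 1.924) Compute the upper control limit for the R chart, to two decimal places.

R̄ = (3.0 + 6.0 + 2.7 + 6.8 + 2.7 + 6.2 + 7.2 + 7.9 + 2.0 + 4.8) / 10 = 49.3000 / 10 = 4.9300
UCL_R = D₄·R̄ = 1.924 × 4.9300 = 9.4853

9.49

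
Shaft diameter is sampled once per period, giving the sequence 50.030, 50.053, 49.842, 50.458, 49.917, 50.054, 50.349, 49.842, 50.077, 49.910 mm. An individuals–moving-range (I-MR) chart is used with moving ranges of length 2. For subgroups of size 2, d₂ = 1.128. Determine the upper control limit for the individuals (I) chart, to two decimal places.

X̄ = (50.030 + 50.053 + 49.842 + 50.458 + 49.917 + 50.054 + 50.349 + 49.842 + 50.077 + 49.910) / 10 = 50.0532
Moving ranges: 0.023, 0.211, 0.616, 0.541, 0.137, 0.295, 0.507, 0.235, 0.167; M̄R̄ = 2.7320 / 9 = 0.3036
UCL = X̄ + 3·M̄R̄/d₂ = 50.0532 + 3 × 0.3036 / 1.128 = 50.8605

50.86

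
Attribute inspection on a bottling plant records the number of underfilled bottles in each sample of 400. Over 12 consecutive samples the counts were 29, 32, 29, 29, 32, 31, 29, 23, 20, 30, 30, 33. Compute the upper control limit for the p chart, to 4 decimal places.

0.1111

p̄ = Σdᵢ / (k·n) = 347 / (12 × 400) = 0.07229
UCL = p̄ + 3·√(p̄(1−p̄)/n) = 0.07229 + 3 × √(0.07229×0.92771/400) = 0.07229 + 3 × 0.01295 = 0.11114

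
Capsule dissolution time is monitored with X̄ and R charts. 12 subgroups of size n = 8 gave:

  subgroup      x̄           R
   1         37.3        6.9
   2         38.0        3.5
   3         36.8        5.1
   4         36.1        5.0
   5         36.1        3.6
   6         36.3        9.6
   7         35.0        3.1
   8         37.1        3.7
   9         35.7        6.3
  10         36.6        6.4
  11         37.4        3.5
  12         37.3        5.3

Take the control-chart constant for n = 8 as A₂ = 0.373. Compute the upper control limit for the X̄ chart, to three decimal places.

X̄̄ = (37.3 + 38.0 + 36.8 + 36.1 + 36.1 + 36.3 + 35.0 + 37.1 + 35.7 + 36.6 + 37.4 + 37.3) / 12 = 439.7000 / 12 = 36.6417
R̄ = (6.9 + 3.5 + 5.1 + 5.0 + 3.6 + 9.6 + 3.1 + 3.7 + 6.3 + 6.4 + 3.5 + 5.3) / 12 = 62.0000 / 12 = 5.1667
UCL = X̄̄ + A₂·R̄ = 36.6417 + 0.373 × 5.1667 = 38.5688

38.569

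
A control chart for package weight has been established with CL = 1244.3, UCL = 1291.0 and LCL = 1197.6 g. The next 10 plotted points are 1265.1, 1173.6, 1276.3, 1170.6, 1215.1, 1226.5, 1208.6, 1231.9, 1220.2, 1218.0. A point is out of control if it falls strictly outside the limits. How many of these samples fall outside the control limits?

Compare each point to [1197.6, 1291.0]: sample 2 = 1173.6 < LCL; sample 4 = 1170.6 < LCL.

2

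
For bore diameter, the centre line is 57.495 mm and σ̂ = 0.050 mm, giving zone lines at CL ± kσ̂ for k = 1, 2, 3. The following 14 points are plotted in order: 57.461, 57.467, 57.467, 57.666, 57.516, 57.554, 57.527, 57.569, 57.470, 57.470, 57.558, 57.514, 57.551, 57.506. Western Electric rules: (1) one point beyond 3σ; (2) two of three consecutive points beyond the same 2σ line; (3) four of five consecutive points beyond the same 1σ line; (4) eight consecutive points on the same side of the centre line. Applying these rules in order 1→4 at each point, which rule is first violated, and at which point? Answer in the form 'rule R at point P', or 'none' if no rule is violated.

Zone of each point (C = within 1σ̂, B = 1σ̂–2σ̂, A = 2σ̂–3σ̂, * = beyond 3σ̂; sign = side of CL): 1:-C, 2:-C, 3:-C, 4:+*, 5:+C, 6:+B, 7:+C, 8:+B, 9:-C, 10:-C, 11:+B, 12:+C, 13:+B, 14:+C
Rule 1 (one point beyond the 3σ limits) is satisfied at point 4.

rule 1 at point 4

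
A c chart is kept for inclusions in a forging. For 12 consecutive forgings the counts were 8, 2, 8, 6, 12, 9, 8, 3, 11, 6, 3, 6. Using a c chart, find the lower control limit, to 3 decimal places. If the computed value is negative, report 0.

c̄ = (8 + 2 + 8 + 6 + 12 + 9 + 8 + 3 + 11 + 6 + 3 + 6) / 12 = 82 / 12 = 6.8333
LCL = c̄ − 3√c̄ = 6.8333 − 3 × 2.6141 = -1.0089 → 0 (cannot be negative)

0.000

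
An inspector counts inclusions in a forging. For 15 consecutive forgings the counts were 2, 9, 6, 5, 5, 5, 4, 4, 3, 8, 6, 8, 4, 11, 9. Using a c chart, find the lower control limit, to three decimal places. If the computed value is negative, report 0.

c̄ = (2 + 9 + 6 + 5 + 5 + 5 + 4 + 4 + 3 + 8 + 6 + 8 + 4 + 11 + 9) / 15 = 89 / 15 = 5.9333
LCL = c̄ − 3√c̄ = 5.9333 − 3 × 2.4358 = -1.3742 → 0 (cannot be negative)

0.000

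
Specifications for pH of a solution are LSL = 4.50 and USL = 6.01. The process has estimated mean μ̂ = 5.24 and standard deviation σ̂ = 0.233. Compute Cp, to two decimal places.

1.08

Cp = (USL − LSL) / (6σ̂) = (6.01 − 4.50) / (6 × 0.233) = 1.5100 / 1.3980 = 1.0801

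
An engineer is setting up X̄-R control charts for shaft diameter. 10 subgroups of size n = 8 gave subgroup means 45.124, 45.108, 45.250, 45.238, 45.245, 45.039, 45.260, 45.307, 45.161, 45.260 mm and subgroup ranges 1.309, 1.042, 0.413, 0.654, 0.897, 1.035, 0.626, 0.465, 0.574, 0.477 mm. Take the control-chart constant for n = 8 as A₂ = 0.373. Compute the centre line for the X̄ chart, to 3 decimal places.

X̄̄ = (45.124 + 45.108 + 45.250 + 45.238 + 45.245 + 45.039 + 45.260 + 45.307 + 45.161 + 45.260) / 10 = 451.9920 / 10 = 45.1992
CL = X̄̄ = 45.1992

45.199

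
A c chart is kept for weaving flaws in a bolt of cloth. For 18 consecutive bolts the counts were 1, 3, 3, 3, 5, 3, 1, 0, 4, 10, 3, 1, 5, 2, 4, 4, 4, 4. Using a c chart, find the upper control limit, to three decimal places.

c̄ = (1 + 3 + 3 + 3 + 5 + 3 + 1 + 0 + 4 + 10 + 3 + 1 + 5 + 2 + 4 + 4 + 4 + 4) / 18 = 60 / 18 = 3.3333
UCL = c̄ + 3√c̄ = 3.3333 + 3 × √3.3333 = 3.3333 + 3 × 1.8257 = 8.8106

8.811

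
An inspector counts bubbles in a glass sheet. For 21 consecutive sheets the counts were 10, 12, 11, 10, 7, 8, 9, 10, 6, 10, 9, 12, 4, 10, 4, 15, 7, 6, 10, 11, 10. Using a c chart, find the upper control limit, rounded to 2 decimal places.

c̄ = (10 + 12 + 11 + 10 + 7 + 8 + 9 + 10 + 6 + 10 + 9 + 12 + 4 + 10 + 4 + 15 + 7 + 6 + 10 + 11 + 10) / 21 = 191 / 21 = 9.0952
UCL = c̄ + 3√c̄ = 9.0952 + 3 × √9.0952 = 9.0952 + 3 × 3.0158 = 18.1427

18.14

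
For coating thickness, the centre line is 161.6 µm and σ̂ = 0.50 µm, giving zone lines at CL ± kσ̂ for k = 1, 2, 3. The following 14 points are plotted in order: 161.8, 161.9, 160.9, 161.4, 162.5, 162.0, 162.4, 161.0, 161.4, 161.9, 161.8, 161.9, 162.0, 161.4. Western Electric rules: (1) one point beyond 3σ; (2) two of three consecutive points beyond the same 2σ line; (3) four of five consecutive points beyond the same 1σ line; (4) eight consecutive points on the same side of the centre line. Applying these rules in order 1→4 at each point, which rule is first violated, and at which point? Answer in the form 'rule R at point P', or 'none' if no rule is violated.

Zone of each point (C = within 1σ̂, B = 1σ̂–2σ̂, A = 2σ̂–3σ̂, * = beyond 3σ̂; sign = side of CL): 1:+C, 2:+C, 3:-B, 4:-C, 5:+B, 6:+C, 7:+B, 8:-B, 9:-C, 10:+C, 11:+C, 12:+C, 13:+C, 14:-C
No rule fires across all 14 points.

none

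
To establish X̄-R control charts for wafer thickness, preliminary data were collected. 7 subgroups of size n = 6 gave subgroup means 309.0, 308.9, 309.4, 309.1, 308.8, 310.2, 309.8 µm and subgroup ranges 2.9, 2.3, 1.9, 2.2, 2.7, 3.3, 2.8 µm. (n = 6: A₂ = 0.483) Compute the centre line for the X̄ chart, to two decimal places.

309.31

X̄̄ = (309.0 + 308.9 + 309.4 + 309.1 + 308.8 + 310.2 + 309.8) / 7 = 2165.2000 / 7 = 309.3143
CL = X̄̄ = 309.3143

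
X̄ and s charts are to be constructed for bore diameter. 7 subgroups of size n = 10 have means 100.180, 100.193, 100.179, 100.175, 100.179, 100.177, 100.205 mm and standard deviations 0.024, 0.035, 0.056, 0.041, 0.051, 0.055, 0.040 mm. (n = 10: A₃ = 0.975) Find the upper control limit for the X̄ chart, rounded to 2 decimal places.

100.23

X̄̄ = (100.180 + 100.193 + 100.179 + 100.175 + 100.179 + 100.177 + 100.205) / 7 = 100.1840
s̄ = (0.024 + 0.035 + 0.056 + 0.041 + 0.051 + 0.055 + 0.040) / 7 = 0.0431
UCL = X̄̄ + A₃·s̄ = 100.1840 + 0.975 × 0.0431 = 100.2261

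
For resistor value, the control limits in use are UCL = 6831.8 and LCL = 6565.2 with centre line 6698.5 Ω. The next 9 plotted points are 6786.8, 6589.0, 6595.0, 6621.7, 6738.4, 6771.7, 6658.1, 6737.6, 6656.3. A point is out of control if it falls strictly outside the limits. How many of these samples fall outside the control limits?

All 9 points lie within [6565.2, 6831.8].

0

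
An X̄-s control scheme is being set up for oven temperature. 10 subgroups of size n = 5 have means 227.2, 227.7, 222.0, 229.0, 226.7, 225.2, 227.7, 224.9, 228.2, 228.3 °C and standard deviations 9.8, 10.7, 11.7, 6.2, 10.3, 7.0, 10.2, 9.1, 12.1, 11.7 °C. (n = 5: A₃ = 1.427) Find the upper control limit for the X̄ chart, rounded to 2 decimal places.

240.79

X̄̄ = (227.2 + 227.7 + 222.0 + 229.0 + 226.7 + 225.2 + 227.7 + 224.9 + 228.2 + 228.3) / 10 = 226.6900
s̄ = (9.8 + 10.7 + 11.7 + 6.2 + 10.3 + 7.0 + 10.2 + 9.1 + 12.1 + 11.7) / 10 = 9.8800
UCL = X̄̄ + A₃·s̄ = 226.6900 + 1.427 × 9.8800 = 240.7888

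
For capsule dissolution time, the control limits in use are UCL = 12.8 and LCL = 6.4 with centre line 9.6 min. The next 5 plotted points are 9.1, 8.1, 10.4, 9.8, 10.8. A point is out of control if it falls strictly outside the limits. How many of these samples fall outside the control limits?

All 5 points lie within [6.4, 12.8].

0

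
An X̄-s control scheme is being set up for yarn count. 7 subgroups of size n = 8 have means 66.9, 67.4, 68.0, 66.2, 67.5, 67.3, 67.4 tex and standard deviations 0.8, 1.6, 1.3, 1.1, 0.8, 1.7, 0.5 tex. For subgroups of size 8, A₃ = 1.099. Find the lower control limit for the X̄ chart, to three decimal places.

X̄̄ = (66.9 + 67.4 + 68.0 + 66.2 + 67.5 + 67.3 + 67.4) / 7 = 67.2429
s̄ = (0.8 + 1.6 + 1.3 + 1.1 + 0.8 + 1.7 + 0.5) / 7 = 1.1143
LCL = X̄̄ − A₃·s̄ = 67.2429 − 1.099 × 1.1143 = 66.0183

66.018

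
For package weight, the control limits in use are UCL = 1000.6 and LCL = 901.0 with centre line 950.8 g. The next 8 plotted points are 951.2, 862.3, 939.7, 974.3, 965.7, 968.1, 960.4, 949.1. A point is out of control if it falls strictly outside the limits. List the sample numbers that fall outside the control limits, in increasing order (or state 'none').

2

Compare each point to [901.0, 1000.6]: sample 2 = 862.3 < LCL.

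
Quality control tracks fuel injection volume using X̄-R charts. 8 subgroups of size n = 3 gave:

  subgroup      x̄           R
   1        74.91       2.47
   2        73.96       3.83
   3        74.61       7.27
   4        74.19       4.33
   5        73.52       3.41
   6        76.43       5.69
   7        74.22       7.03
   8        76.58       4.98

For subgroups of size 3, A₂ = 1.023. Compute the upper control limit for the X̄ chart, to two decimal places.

X̄̄ = (74.91 + 73.96 + 74.61 + 74.19 + 73.52 + 76.43 + 74.22 + 76.58) / 8 = 598.4200 / 8 = 74.8025
R̄ = (2.47 + 3.83 + 7.27 + 4.33 + 3.41 + 5.69 + 7.03 + 4.98) / 8 = 39.0100 / 8 = 4.8762
UCL = X̄̄ + A₂·R̄ = 74.8025 + 1.023 × 4.8762 = 79.7909

79.79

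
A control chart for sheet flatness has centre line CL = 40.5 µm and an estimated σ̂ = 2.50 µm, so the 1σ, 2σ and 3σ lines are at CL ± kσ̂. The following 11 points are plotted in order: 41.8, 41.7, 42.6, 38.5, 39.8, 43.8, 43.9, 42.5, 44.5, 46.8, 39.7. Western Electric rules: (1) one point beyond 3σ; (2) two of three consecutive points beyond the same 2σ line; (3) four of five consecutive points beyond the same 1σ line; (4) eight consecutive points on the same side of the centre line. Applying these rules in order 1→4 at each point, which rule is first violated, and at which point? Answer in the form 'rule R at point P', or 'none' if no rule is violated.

Zone of each point (C = within 1σ̂, B = 1σ̂–2σ̂, A = 2σ̂–3σ̂, * = beyond 3σ̂; sign = side of CL): 1:+C, 2:+C, 3:+C, 4:-C, 5:-C, 6:+B, 7:+B, 8:+C, 9:+B, 10:+A, 11:-C
Rule 3 (four of five consecutive points beyond the same 1σ limit) is satisfied at point 10.

rule 3 at point 10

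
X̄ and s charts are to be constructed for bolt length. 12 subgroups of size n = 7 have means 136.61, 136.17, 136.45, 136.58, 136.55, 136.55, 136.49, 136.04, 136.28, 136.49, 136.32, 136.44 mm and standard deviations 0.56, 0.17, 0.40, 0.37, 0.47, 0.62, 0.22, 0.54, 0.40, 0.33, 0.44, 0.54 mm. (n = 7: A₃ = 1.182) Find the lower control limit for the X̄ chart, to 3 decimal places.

X̄̄ = (136.61 + 136.17 + 136.45 + 136.58 + 136.55 + 136.55 + 136.49 + 136.04 + 136.28 + 136.49 + 136.32 + 136.44) / 12 = 136.4142
s̄ = (0.56 + 0.17 + 0.40 + 0.37 + 0.47 + 0.62 + 0.22 + 0.54 + 0.40 + 0.33 + 0.44 + 0.54) / 12 = 0.4217
LCL = X̄̄ − A₃·s̄ = 136.4142 − 1.182 × 0.4217 = 135.9158

135.916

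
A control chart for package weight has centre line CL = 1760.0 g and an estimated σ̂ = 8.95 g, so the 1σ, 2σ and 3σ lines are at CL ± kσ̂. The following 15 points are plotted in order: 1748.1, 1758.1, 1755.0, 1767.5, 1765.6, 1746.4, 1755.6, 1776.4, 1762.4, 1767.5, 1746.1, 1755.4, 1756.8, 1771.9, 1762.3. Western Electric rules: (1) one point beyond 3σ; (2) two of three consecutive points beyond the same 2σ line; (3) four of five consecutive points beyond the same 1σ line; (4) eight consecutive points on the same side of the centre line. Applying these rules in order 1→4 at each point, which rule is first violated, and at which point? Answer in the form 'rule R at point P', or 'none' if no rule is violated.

none

Zone of each point (C = within 1σ̂, B = 1σ̂–2σ̂, A = 2σ̂–3σ̂, * = beyond 3σ̂; sign = side of CL): 1:-B, 2:-C, 3:-C, 4:+C, 5:+C, 6:-B, 7:-C, 8:+B, 9:+C, 10:+C, 11:-B, 12:-C, 13:-C, 14:+B, 15:+C
No rule fires across all 15 points.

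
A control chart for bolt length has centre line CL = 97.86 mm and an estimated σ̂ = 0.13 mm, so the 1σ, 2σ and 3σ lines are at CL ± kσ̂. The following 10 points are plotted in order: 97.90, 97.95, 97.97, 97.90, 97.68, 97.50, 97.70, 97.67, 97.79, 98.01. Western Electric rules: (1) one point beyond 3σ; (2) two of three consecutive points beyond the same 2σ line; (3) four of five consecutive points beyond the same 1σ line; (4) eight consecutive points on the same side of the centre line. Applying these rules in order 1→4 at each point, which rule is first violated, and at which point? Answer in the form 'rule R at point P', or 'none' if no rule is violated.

rule 3 at point 8

Zone of each point (C = within 1σ̂, B = 1σ̂–2σ̂, A = 2σ̂–3σ̂, * = beyond 3σ̂; sign = side of CL): 1:+C, 2:+C, 3:+C, 4:+C, 5:-B, 6:-A, 7:-B, 8:-B, 9:-C, 10:+B
Rule 3 (four of five consecutive points beyond the same 1σ limit) is satisfied at point 8.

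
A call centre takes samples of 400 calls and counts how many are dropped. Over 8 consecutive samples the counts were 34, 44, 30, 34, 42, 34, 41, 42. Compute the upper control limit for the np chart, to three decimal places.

p̄ = Σdᵢ / (k·n) = 301 / (8 × 400) = 0.09406
UCL = np̄ + 3·√(np̄(1−p̄)) = 37.6250 + 3 × √(37.6250×0.90594) = 37.6250 + 3 × 5.8383 = 55.1399

55.140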